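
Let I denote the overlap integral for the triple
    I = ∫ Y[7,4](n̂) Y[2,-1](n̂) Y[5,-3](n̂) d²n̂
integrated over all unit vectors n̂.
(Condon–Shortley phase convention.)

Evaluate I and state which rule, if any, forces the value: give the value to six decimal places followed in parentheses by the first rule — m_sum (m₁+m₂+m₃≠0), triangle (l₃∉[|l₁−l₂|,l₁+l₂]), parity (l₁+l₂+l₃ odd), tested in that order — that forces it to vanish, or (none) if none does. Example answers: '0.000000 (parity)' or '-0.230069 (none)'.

0.252127 (none)

Rules hold: Σm=0, L=14 even, 5≤5≤9.
N = 15·5·11 = 825
Δ = 4!·10!·0!/15! = 1/15015
Racah Σ t=2..2: t=2:+1/57600 = 1/57600
⇒ 3j(7 2 5; 0 0 0)² = 21/715, sgn -1
Racah Σ t=1..1: t=1:−1/483840 = -1/483840
⇒ 3j(7 2 5; 4 -1 -3)² = 3/91, sgn -1
4πI² = N·(3j₀)²·(3jₘ)² = 135/169
I = +1·√(0.798817/4π) = 0.25212656
No selection rule forces the value: the integral is nonzero (none).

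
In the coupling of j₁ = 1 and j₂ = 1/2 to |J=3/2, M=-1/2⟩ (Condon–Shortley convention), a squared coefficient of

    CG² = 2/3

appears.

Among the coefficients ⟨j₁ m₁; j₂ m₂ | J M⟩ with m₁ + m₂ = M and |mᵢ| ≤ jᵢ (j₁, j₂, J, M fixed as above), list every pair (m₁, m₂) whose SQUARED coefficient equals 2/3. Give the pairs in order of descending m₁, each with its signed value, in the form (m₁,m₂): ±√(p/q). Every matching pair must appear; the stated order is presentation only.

Admissible pairs with m₁+m₂ = M = -1/2: (-1,1/2), (0,-1/2)
  (m₁,m₂)=(0,-1/2): CG² = 2/3, CG = +√(2/3)   ← matches the target
  (m₁,m₂)=(-1,1/2): CG² = 1/3, CG = +√(1/3)
Pairs with CG² = 2/3: (0,-1/2): +√(2/3)

(0,-1/2): +√(2/3)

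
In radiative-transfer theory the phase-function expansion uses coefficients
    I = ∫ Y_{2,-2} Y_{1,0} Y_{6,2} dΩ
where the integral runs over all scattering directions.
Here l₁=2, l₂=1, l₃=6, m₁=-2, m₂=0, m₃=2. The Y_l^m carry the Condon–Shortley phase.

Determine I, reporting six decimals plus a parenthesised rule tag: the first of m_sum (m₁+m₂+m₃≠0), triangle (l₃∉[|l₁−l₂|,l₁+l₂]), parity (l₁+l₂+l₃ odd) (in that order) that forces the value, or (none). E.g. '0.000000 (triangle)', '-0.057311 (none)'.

l₃=6 ∉ [1,3] — triangle fails ⇒ I = 0

0.000000 (triangle)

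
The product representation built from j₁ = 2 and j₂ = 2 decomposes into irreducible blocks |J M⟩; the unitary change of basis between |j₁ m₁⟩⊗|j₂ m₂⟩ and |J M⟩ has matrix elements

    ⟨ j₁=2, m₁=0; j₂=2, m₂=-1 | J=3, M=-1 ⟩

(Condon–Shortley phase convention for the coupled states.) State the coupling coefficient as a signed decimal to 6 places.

triangle: 1!·3!·3!/8! = 36/40320
(j±m)!: 2!·2!·1!·3!·2!·4! = 1152
prefactor² = (2J+1)·Δ·N² = 36/5
  k=0: +1/(0!·1!·2!·1!·1!·2!) = 1/4
  k=1: −1/(1!·0!·1!·0!·2!·3!) = -1/12
Σ = 1/6  ⇒  CG² = 36/5·(1/6)² = 1/5
CG = +√(1/5) = +0.447214

+0.447214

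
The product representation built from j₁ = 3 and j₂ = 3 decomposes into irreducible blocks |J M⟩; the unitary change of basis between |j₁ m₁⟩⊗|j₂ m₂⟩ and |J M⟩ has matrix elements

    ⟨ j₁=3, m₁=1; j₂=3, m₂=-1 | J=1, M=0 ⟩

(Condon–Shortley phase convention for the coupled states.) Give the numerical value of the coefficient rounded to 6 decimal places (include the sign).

√[3·5!1!1!/8! · 4!2!2!4!1!1!] = √(144/7)
  +(−1)^1/∏(1,4,1,1,0,0)! = -1/24  (running -1/24)
  +(−1)^2/∏(2,3,0,0,1,1)! = 1/12  (running 1/24)
⟨..|..⟩ = √(144/7)·(1/24) = +0.188982

+√(1/28) = +0.188982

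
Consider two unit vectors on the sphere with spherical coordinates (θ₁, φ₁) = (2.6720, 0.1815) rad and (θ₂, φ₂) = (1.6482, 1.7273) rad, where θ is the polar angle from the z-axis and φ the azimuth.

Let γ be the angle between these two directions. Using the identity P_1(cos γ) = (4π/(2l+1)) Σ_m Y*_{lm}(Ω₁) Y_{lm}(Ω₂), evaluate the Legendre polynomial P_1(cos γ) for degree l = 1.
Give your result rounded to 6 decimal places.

0.080232

Expand P_1 via completeness: Σ_{m} conj(Y_{1,m}) at Ω₁ times Y_{1,m} at Ω₂ —
  m=-1: (0.153776, 0.028221) × (-0.053689, -0.340250) = (0.001346, -0.053837)  (running Σ = (0.001346, -0.053837))
  m=0: (-0.435713, -0.000000) × (-0.037782, 0.000000) = (0.016462, 0.000000)  (running Σ = (0.017808, -0.053837))
  m=1: (-0.153776, 0.028221) × (0.053689, -0.340250) = (0.001346, 0.053837)  (running Σ = (0.019154, 0.000000))
Total Σ_m = (0.019154, 0.000000). Multiply by 4.188790: (0.080232, 0.000000). P_1(cos γ) = 0.080232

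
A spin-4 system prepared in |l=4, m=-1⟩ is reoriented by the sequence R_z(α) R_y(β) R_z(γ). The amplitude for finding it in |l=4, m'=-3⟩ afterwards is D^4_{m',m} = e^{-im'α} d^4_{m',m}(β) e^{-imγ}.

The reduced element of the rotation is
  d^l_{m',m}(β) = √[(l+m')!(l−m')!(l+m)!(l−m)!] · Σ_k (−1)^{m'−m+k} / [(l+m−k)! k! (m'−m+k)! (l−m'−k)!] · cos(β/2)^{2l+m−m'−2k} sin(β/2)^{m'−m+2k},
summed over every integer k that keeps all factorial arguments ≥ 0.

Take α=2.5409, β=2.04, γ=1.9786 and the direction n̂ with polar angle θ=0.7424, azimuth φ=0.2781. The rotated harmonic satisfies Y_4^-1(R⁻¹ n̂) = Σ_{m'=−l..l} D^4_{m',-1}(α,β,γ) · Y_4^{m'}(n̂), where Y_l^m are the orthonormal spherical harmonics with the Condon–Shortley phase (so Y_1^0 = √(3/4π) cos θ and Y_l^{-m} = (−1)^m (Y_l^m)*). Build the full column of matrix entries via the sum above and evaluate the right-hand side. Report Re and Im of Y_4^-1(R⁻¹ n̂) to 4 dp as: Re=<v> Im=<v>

Re=0.0608 Im=0.1303

Need the full column D^4_{m',-1} for m'=−4..4 at α=2.5409, β=2.0400, γ=1.9786.
cos(β/2)=0.523366, sin(β/2)=0.852108
d^4_{-4,-1}: single k=3 term ⇒ +0.181805;  D = +0.165693-0.074824i
d^4_{-3,-1}: k∈[2..3] ⇒ +0.118438 -0.523262 = -0.404824;  D = +0.398533+0.071090i
d^4_{-2,-1}: k∈[1..3] ⇒ +0.038884 -0.515368 +0.910761 = +0.434277;  D = +0.309583+0.304557i
d^4_{-1,-1}: k∈[0..3] ⇒ +0.005629 -0.223827 +1.186648 -1.048525 = -0.080076;  D = +0.015350+0.078591i
d^4_{0,-1}: k∈[0..3] ⇒ -0.040987 +0.651895 -1.728048 +0.763454 = -0.353686;  D = +0.140270-0.324682i
d^4_{1,-1}: k∈[0..3] ⇒ +0.149218 -1.186648 +1.572788 -0.277944 = +0.257415;  D = +0.217781-0.137236i
d^4_{2,-1}: k∈[0..2] ⇒ -0.343579 +1.366142 -0.724276 = +0.298287;  D = -0.298067-0.011449i
d^4_{3,-1}: k∈[0..1] ⇒ +0.523262 -0.832241 = -0.308979;  D = -0.247999-0.184294i
d^4_{4,-1}: single k=0 term ⇒ -0.481930;  D = +0.156630+0.455767i
Y_4^{m'}(θ=0.7424,φ=0.2781) and Σ D·Y over m':
  (+0.1657-0.0748i)·(+0.0409-0.0829i)  (+0.3985+0.0711i)·(+0.1914-0.2111i)  (+0.3096+0.3046i)·(+0.3637-0.2261i)  (+0.0154+0.0786i)·(+0.1814-0.0518i)  (+0.1403-0.3247i)·(-0.3143+0.0000i)  (+0.2178-0.1372i)·(-0.1814-0.0518i)  (-0.2981-0.0114i)·(+0.3637+0.2261i)  (-0.2480-0.1843i)·(-0.1914-0.2111i)  (+0.1566+0.4558i)·(+0.0409+0.0829i)
Y_4^-1(R⁻¹ n̂) = +0.060843+0.130270i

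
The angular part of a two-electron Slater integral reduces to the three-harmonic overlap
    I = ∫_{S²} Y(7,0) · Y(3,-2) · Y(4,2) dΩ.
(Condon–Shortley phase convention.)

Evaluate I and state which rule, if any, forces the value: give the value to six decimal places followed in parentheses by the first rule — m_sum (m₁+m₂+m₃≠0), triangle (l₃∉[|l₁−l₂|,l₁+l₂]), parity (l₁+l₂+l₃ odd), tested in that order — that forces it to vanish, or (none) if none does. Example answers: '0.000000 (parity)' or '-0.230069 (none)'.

m-sum 0 ✓  L=14 even ✓  4≤4≤10 ✓
Π(2lᵢ+1) = 15×7×9 = 945
triangle coeff Δ(7,3,4) = 1/45045
Σ_t [3,3]: t=3:−1/20736 = -1/20736
(3j)²=35/1287 [(7 3 4; 0 0 0)], sign=-1
Σ_t [1,1]: t=1:−1/172800 = -1/172800
(3j)²=7/2145 [(7 3 4; 0 -2 2)], sign=-1
⇒ 4πI² = 1715/20449
I = (+1)√(1715/20449/(4π)) = 0.08169418
No selection rule forces the value: the integral is nonzero (none).

0.081694 (none)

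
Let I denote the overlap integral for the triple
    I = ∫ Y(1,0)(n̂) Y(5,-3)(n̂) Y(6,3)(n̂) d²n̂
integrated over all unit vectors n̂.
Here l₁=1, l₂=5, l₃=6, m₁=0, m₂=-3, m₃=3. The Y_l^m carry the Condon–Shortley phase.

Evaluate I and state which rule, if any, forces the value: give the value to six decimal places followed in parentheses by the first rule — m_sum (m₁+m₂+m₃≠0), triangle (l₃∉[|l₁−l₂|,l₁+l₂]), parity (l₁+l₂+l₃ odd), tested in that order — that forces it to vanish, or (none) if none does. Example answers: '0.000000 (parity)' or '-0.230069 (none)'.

Rules hold: Σm=0, L=12 even, 4≤6≤6.
N = 3·11·13 = 429
Δ = 0!·2!·10!/13! = 1/858
Racah Σ t=0..0: t=0:+1/14400 = 1/14400
⇒ 3j(1 5 6; 0 0 0)² = 6/143, sgn +1
Racah Σ t=0..0: t=0:+1/80640 = 1/80640
⇒ 3j(1 5 6; 0 -3 3)² = 9/286, sgn -1
4πI² = N·(3j₀)²·(3jₘ)² = 81/143
I = -1·√(0.566434/4π) = -0.21230956
No selection rule forces the value: the integral is nonzero (none).

-0.212310 (none)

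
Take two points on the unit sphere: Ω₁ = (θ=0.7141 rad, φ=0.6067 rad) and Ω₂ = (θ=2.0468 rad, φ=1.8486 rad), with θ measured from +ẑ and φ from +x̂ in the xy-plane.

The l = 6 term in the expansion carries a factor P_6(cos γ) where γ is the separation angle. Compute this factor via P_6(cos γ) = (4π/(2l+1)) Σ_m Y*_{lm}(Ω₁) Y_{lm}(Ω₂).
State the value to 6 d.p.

Addition theorem: P_6(cos γ) = (4π/13) Σ_m Y*_{lm}(Ω₁) Y_{lm}(Ω₂), m = −6…6:
  m=-6: Y*=-0.03348 - 0.01823j  Y=0.02284 + 0.23710j  product 0.00356 - 0.00836j
  m=-5: Y*=-0.15150 + 0.01644j  Y=0.41839 + 0.07690j  product -0.06465 - 0.00477j
  m=-4: Y*=-0.26185 + 0.22726j  Y=0.12937 - 0.26139j  product 0.02553 + 0.09784j
  m=-3: Y*=-0.11197 + 0.43978j  Y=0.10710 + 0.09728j  product -0.05477 + 0.03621j
  m=-2: Y*=0.07245 + 0.19402j  Y=0.28956 - 0.17977j  product 0.05586 + 0.04316j
  m=-1: Y*=-0.22952 - 0.15929j  Y=0.00716 + 0.02512j  product 0.00236 - 0.00691j
  m=+0: Y*=-0.30160 + 0.00000j  Y=0.33677 + 0.00000j  product -0.10157 + 0.00000j
  m=+1: Y*=0.22952 - 0.15929j  Y=-0.00716 + 0.02512j  product 0.00236 + 0.00691j
  m=+2: Y*=0.07245 - 0.19402j  Y=0.28956 + 0.17977j  product 0.05586 - 0.04316j
  m=+3: Y*=0.11197 + 0.43978j  Y=-0.10710 + 0.09728j  product -0.05477 - 0.03621j
  m=+4: Y*=-0.26185 - 0.22726j  Y=0.12937 + 0.26139j  product 0.02553 - 0.09784j
  m=+5: Y*=0.15150 + 0.01644j  Y=-0.41839 + 0.07690j  product -0.06465 + 0.00477j
  m=+6: Y*=-0.03348 + 0.01823j  Y=0.02284 - 0.23710j  product 0.00356 + 0.00836j
Total Σ_m = -0.16581 + 0.00000j. Multiply by 0.966644: -0.16028 + 0.00000j. P_6(cos γ) = -0.160275

-0.160275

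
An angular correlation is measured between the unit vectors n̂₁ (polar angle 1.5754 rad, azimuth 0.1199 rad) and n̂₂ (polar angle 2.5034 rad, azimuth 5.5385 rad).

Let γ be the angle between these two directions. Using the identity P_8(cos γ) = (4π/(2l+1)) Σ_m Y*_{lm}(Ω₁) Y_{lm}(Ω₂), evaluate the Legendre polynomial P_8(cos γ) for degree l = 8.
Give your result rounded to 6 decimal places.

-0.274395

Term-by-term m-sum for l=8 (normalisation 4π/17 = 0.739198):
  [-8]  conj(Y_{8,-8})(Ω₁) = 0.29592 + 0.42196j ; Y_{8,-8}(Ω₂) = 0.00775 - 0.00262j ; Δ = 0.00340 + 0.00250j
  [-7]  conj(Y_{8,-7})(Ω₁) = -0.00634 - 0.00706j ; Y_{8,-7}(Ω₂) = -0.02116 + 0.03869j ; Δ = 0.00041 - 0.00010j
  [-6]  conj(Y_{8,-6})(Ω₁) = -0.28303 - 0.24794j ; Y_{8,-6}(Ω₂) = -0.03531 - 0.14167j ; Δ = -0.02513 + 0.04885j
  [-5]  conj(Y_{8,-5})(Ω₁) = 0.00927 + 0.00634j ; Y_{8,-5}(Ω₂) = 0.27337 + 0.17982j ; Δ = 0.00140 + 0.00340j
  [-4]  conj(Y_{8,-4})(Ω₁) = 0.29995 + 0.15600j ; Y_{8,-4}(Ω₂) = -0.47417 + 0.07791j ; Δ = -0.15438 - 0.05060j
  [-3]  conj(Y_{8,-3})(Ω₁) = -0.01129 - 0.00425j ; Y_{8,-3}(Ω₂) = 0.22440 - 0.28720j ; Δ = -0.00375 + 0.00229j
  [-2]  conj(Y_{8,-2})(Ω₁) = -0.31309 - 0.07655j ; Y_{8,-2}(Ω₂) = -0.00775 - 0.09494j ; Δ = -0.00484 + 0.03032j
  [-1]  conj(Y_{8,-1})(Ω₁) = 0.01233 + 0.00149j ; Y_{8,-1}(Ω₂) = 0.30537 + 0.28147j ; Δ = 0.00335 + 0.00392j
  [+0]  conj(Y_{8,0})(Ω₁) = 0.31779 + 0.00000j ; Y_{8,0}(Ω₂) = -0.03804 + 0.00000j ; Δ = -0.01209 + 0.00000j
  [+1]  conj(Y_{8,1})(Ω₁) = -0.01233 + 0.00149j ; Y_{8,1}(Ω₂) = -0.30537 + 0.28147j ; Δ = 0.00335 - 0.00392j
  [+2]  conj(Y_{8,2})(Ω₁) = -0.31309 + 0.07655j ; Y_{8,2}(Ω₂) = -0.00775 + 0.09494j ; Δ = -0.00484 - 0.03032j
  [+3]  conj(Y_{8,3})(Ω₁) = 0.01129 - 0.00425j ; Y_{8,3}(Ω₂) = -0.22440 - 0.28720j ; Δ = -0.00375 - 0.00229j
  [+4]  conj(Y_{8,4})(Ω₁) = 0.29995 - 0.15600j ; Y_{8,4}(Ω₂) = -0.47417 - 0.07791j ; Δ = -0.15438 + 0.05060j
  [+5]  conj(Y_{8,5})(Ω₁) = -0.00927 + 0.00634j ; Y_{8,5}(Ω₂) = -0.27337 + 0.17982j ; Δ = 0.00140 - 0.00340j
  [+6]  conj(Y_{8,6})(Ω₁) = -0.28303 + 0.24794j ; Y_{8,6}(Ω₂) = -0.03531 + 0.14167j ; Δ = -0.02513 - 0.04885j
  [+7]  conj(Y_{8,7})(Ω₁) = 0.00634 - 0.00706j ; Y_{8,7}(Ω₂) = 0.02116 + 0.03869j ; Δ = 0.00041 + 0.00010j
  [+8]  conj(Y_{8,8})(Ω₁) = 0.29592 - 0.42196j ; Y_{8,8}(Ω₂) = 0.00775 + 0.00262j ; Δ = 0.00340 - 0.00250j
Total Σ_m = -0.37121 + 0.00000j. Multiply by 0.739198: -0.27439 + 0.00000j. P_8(cos γ) = -0.274395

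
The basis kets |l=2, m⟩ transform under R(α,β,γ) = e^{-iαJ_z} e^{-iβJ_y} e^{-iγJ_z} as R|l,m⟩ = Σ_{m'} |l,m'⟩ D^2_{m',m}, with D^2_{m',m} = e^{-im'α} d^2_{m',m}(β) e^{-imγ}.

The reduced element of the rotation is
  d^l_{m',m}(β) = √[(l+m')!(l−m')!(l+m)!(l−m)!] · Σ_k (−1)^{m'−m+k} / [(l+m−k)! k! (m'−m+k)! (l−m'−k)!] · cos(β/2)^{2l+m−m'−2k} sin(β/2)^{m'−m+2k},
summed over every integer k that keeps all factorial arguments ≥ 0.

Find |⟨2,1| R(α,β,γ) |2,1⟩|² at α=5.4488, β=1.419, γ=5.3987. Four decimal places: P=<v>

Split into d^2_{1,1}(β=1.4190) × two z-phases.
c=cos(1.419000/2)=0.758688, s=sin(1.419000/2)=0.651455; N=√[6·1·6·1]=6.000000
k: max(0,(1)−(1))=0 … min(2+(1),2−(1))=1
  k=0: (−1)^0·6.0000/(6)·0.7587^4·0.6515^0 = +0.331323
  k=1: (−1)^1·6.0000/(2)·0.7587^2·0.6515^2 = -0.732851
d^2_{1,1}(1.4190) = +0.331323 -0.732851 = -0.401527
|D^2_{1,1}|² = |d^2_{1,1}(β)|² = (-0.401527)² = 0.161224 (the z-rotation phases have unit modulus)

P=0.1612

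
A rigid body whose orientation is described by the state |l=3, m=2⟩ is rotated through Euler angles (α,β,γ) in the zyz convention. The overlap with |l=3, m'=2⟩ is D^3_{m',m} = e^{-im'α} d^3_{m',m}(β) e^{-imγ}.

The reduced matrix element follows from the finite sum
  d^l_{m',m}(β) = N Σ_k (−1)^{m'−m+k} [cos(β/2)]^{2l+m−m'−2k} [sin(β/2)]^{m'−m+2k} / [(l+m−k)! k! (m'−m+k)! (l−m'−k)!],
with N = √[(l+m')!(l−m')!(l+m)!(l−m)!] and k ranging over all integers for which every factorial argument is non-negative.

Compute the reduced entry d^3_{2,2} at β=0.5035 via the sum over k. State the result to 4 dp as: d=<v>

d^3_{2,2}(β=0.5035) via the finite sum:
With c≡cos(β/2)=0.968478 and s≡sin(β/2)=0.249099, N=[120·1·120·1]^{1/2}=120.000000
Admissible k: 0..1 (factorial args all ≥0)
  k=0: (−1)^0·120.0000/(120)·0.9685^6·0.2491^0 = +0.825161
  k=1: (−1)^1·120.0000/(24)·0.9685^4·0.2491^2 = -0.272944
d^3_{2,2}(0.5035) = +0.825161 -0.272944 = +0.552217

d=0.5522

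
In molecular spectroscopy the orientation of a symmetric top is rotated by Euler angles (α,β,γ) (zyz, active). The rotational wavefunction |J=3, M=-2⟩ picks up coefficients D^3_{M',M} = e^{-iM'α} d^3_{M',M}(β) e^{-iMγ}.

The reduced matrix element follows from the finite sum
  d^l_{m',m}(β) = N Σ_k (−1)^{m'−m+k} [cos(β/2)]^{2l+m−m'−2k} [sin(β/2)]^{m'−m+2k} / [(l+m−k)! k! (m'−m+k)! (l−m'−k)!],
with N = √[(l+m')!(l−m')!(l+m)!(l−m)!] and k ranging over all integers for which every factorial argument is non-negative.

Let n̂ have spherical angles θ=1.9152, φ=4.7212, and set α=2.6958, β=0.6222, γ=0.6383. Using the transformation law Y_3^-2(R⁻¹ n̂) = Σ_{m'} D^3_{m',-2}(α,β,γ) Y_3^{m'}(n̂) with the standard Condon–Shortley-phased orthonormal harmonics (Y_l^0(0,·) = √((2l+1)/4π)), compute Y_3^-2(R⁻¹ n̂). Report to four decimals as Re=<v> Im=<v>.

Need the full column D^3_{m',-2} for m'=−3..3 at α=2.6958, β=0.6222, γ=0.6383.
cos(β/2)=0.951997, sin(β/2)=0.306106
d^3_{-3,-2}: single k=1 term ⇒ +0.586309;  D = -0.585226+0.035613i
d^3_{-2,-2}: k∈[0..1] ⇒ +0.744414 -0.384819 = +0.359595;  D = +0.333270+0.135054i
d^3_{-1,-2}: k∈[0..1] ⇒ -0.756921 +0.156514 = -0.600407;  D = +0.404843+0.443386i
d^3_{0,-2}: k∈[0..1] ⇒ +0.421548 -0.043583 = +0.377965;  D = +0.109599+0.361726i
d^3_{1,-2}: k∈[0..1] ⇒ -0.156514 +0.008091 = -0.148423;  D = -0.022414+0.146721i
d^3_{2,-2}: k∈[0..1] ⇒ +0.039786 -0.000823 = +0.038963;  D = -0.021916+0.032215i
d^3_{3,-2}: single k=0 term ⇒ -0.006267;  D = -0.005415+0.003155i
Y_3^{m'}(θ=1.9152,φ=4.7212) and Σ D·Y over m':
  (-0.5852+0.0356i)·(-0.0092-0.3478i)  (+0.3333+0.1351i)·(+0.3057-0.0054i)  (+0.4048+0.4434i)·(-0.0012-0.1308i)  (+0.1096+0.3617i)·(+0.3062+0.0000i)  (-0.0224+0.1467i)·(+0.0012-0.1308i)  (-0.0219+0.0322i)·(+0.3057+0.0054i)  (-0.0054+0.0032i)·(+0.0092-0.3478i)
Y_3^-2(R⁻¹ n̂) = +0.224797+0.314748i

Re=0.2248 Im=0.3147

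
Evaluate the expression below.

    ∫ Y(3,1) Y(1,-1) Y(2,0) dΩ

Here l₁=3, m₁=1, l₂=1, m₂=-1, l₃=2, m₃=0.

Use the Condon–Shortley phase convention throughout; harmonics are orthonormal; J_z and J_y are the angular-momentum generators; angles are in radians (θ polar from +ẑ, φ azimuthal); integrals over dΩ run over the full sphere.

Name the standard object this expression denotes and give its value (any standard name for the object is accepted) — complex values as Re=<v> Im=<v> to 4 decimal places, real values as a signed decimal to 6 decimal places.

Gaunt coefficient, -0.202301

This is a Gaunt coefficient — the integral of a triple product of spherical harmonics over the sphere.
m-sum 0 ✓  L=6 even ✓  2≤2≤4 ✓
Π(2lᵢ+1) = 7×3×5 = 105
triangle coeff Δ(3,1,2) = 1/105
Σ_t [1,1]: t=1:−1/4 = -1/4
(3j)²=3/35 [(3 1 2; 0 0 0)], sign=-1
Σ_t [0,0]: t=0:+1/8 = 1/8
(3j)²=2/35 [(3 1 2; 1 -1 0)], sign=+1
⇒ 4πI² = 18/35
I = (-1)√(18/35/(4π)) = -0.20230066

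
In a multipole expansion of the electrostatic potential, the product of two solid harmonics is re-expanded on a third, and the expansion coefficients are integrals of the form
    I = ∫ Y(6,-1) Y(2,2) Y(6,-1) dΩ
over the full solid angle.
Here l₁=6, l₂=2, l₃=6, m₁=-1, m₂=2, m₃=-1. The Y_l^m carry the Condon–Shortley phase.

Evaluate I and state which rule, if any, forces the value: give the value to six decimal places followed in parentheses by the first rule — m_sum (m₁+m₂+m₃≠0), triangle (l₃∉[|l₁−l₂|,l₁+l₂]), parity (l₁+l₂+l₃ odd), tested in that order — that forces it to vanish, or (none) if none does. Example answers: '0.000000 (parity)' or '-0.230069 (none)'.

0.196649 (none)

Rules hold: Σm=0, L=14 even, 4≤6≤8.
N = 13·5·13 = 845
Δ = 2!·10!·2!/15! = 1/90090
Racah Σ t=0..2: t=0:+1/69120 t=1:−1/14400 t=2:+1/69120 = -7/172800
⇒ 3j(6 2 6; 0 0 0)² = 14/715, sgn -1
Racah Σ t=2..2: t=2:+1/57600 = 1/57600
⇒ 3j(6 2 6; -1 2 -1)² = 21/715, sgn -1
4πI² = N·(3j₀)²·(3jₘ)² = 294/605
I = +1·√(0.48595/4π) = 0.19664868
No selection rule forces the value: the integral is nonzero (none).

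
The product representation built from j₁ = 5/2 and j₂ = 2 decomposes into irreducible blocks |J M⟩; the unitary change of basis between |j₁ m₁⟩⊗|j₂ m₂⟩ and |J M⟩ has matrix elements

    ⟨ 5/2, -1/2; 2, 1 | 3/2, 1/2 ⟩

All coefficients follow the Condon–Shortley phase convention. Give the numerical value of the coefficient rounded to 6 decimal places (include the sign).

+0.487950

j₁+j₂−J=3  J+j₁−j₂=2  J−j₁+j₂=1  j₁+j₂+J+1=7
(j₁±m₁, j₂±m₂, J±M) = (2,3,3,1,2,1)
P² = 48/35
sum k=2..3:
  [2] +1/2 = 1/2
  [3] −1/12 = -1/12
S = 5/12
C² = P²·S² = 5/21 ; C = +0.487950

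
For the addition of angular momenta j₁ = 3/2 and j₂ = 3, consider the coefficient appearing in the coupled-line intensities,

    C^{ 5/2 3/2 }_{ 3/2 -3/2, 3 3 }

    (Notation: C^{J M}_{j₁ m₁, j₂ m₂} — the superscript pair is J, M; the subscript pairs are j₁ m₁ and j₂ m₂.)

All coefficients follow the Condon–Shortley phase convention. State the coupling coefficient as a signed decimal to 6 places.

√[6·2!1!4!/8! · 0!3!6!0!4!1!] = √(5184/7)
  +(−1)^2/∏(2,0,1,4,0,0)! = 1/48  (running 1/48)
⟨..|..⟩ = √(5184/7)·(1/48) = +0.566947

+0.566947  (= +√(9/28))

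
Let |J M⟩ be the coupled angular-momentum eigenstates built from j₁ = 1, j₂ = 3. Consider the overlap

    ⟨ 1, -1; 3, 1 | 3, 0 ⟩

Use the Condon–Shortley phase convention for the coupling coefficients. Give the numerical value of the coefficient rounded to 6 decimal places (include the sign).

triangle: 1!×1!×5!/8! = 120/40320
(j±m)!: 0!×2!×4!×2!×3!×3! = 3456
prefactor² = (2J+1)×Δ×N² = 72
  k=1: −1/(1!×0!×1!×3!×0!×2!) = -1/12
Σ = -1/12  ⇒  CG² = 72×(-1/12)² = 1/2
CG = −√(1/2) = -0.707107

−√(1/2) = -0.707107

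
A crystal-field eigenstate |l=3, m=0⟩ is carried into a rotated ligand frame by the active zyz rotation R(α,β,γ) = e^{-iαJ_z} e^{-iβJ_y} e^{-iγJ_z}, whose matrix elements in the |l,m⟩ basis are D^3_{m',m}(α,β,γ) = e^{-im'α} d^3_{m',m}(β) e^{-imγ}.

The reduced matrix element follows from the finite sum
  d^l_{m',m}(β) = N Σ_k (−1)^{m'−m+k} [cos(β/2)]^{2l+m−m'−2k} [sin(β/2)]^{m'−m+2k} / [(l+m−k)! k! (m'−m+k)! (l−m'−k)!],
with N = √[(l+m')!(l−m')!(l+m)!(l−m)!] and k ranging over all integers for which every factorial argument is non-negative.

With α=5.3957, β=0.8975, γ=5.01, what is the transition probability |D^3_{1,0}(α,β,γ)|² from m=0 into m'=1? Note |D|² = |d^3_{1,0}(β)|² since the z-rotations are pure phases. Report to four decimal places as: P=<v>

D^3_{1,0}(5.3957,0.8975,5.0100) = e^{-i·1·5.3957}·d^3_{1,0}(0.8975)·e^{-i·0·5.0100}. Compute d first:
Half-angle: c=0.900990, s=0.433840. N=√(24·2·6·6)=41.569219
k: max(0,(0)−(1))=0 … min(3+(0),3−(1))=2
  k=0: (−1)^1·41.5692/(12)·0.9010^5·0.4338^1 = -0.892319
  k=1: (−1)^2·41.5692/(4)·0.9010^3·0.4338^3 = +0.620668
  k=2: (−1)^3·41.5692/(12)·0.9010^1·0.4338^5 = -0.047969
d^3_{1,0}(0.8975) = -0.892319 +0.620668 -0.047969 = -0.319619
|D^3_{1,0}|² = |d^3_{1,0}(β)|² = (-0.319619)² = 0.102156 (the z-rotation phases have unit modulus)

P=0.1022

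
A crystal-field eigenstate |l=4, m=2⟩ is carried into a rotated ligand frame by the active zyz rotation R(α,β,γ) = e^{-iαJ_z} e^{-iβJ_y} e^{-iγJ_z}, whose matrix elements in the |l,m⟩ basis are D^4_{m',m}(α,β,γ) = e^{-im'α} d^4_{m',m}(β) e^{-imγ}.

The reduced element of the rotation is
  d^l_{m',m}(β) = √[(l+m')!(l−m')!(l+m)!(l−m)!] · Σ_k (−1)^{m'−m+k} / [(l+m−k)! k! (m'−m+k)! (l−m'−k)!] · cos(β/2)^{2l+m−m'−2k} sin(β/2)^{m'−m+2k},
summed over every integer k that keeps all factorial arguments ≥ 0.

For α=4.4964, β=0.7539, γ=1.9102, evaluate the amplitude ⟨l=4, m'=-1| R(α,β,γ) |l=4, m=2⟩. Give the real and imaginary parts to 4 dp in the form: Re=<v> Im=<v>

First d^4_{-1,2}(β=0.7539), then the phase factors e^{-i(-1)α} and e^{-i(2)γ}:
With c≡cos(β/2)=0.929792 and s≡sin(β/2)=0.368086, N=[6·120·720·2]^{1/2}=1018.233765
k: max(0,(2)−(-1))=3 … min(4+(2),4−(-1))=5
  k=3: (−1)^0·1018.2338/(72)·0.9298^5·0.3681^3 = +0.490108
  k=4: (−1)^1·1018.2338/(48)·0.9298^3·0.3681^5 = -0.115216
  k=5: (−1)^2·1018.2338/(240)·0.9298^1·0.3681^7 = +0.003611
d^4_{-1,2}(0.7539) = +0.490108 -0.115216 +0.003611 = +0.378504
Attach z-rotation phases: D = e^{-i(-1)(4.4964)}·(+0.378504)·e^{-i(2)(1.9102)} = +0.295264+0.236822i

Re=0.2953 Im=0.2368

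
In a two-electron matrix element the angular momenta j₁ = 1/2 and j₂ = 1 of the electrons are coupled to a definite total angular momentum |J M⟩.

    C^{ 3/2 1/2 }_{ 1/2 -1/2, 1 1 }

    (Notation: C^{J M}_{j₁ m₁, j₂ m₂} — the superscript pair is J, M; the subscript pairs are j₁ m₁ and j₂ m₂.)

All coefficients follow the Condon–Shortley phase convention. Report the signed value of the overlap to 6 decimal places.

+√(1/3) ≈ +0.577350

triangle: 0!*1!*2!/4! = 2/24
(j±m)!: 0!*1!*2!*0!*2!*1! = 4
prefactor² = (2J+1)*Δ*N² = 4/3
  k=0: +1/(0!*0!*1!*2!*0!*0!) = 1/2
Σ = 1/2  ⇒  CG² = 4/3*(1/2)² = 1/3
CG = +√(1/3) = +0.577350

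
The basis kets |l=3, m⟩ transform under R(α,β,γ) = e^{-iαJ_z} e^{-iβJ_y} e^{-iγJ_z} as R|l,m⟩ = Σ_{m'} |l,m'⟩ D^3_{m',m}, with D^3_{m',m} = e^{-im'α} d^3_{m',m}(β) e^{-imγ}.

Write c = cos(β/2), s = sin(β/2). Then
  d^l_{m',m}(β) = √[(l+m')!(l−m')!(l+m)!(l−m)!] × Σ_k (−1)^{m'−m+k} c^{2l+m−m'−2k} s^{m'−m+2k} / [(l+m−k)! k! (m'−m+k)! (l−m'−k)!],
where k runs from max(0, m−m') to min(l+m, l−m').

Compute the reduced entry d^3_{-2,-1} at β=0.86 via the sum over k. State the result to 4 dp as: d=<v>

d=0.4739

d^3_{-2,-1}(β=0.8600) via the finite sum:
With c≡cos(β/2)=0.908966 and s≡sin(β/2)=0.416871, N=[1·120·2·24]^{1/2}=75.894664
k∈{1,2} keeps every argument non-negative
  k=1: (−1)^0·75.8947/(24)·0.9090^5·0.4169^1 = +0.817973
  k=2: (−1)^1·75.8947/(12)·0.9090^3·0.4169^3 = -0.344094
d^3_{-2,-1}(0.8600) = +0.817973 -0.344094 = +0.473879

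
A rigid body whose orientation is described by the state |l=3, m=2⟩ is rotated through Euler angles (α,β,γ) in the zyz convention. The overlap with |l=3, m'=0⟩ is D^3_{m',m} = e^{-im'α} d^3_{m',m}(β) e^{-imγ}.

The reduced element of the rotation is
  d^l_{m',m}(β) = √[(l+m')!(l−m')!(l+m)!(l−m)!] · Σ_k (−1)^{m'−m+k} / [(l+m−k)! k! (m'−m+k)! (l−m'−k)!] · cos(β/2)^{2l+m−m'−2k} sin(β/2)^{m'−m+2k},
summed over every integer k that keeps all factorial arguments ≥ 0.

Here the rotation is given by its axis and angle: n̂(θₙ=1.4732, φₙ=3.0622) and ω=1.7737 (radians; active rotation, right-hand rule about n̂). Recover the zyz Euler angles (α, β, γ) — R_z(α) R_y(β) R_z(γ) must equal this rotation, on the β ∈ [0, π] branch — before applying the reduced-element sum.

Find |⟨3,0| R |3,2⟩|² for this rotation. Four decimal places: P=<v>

Axis–angle → zyz. n̂ = (sinθₙcosφₙ, sinθₙsinφₙ, cosθₙ) = (-0.992106, +0.078932, +0.097441), ω = 1.7737.
R = I cosω + sinω [n̂]ₓ + (1−cosω) n̂n̂ᵀ gives
  R = [+0.981106, -0.189532, -0.038841; +0.001353, -0.194029, +0.980995; -0.193466, -0.962513, -0.190106]
β = atan2(√(R₁₃²+R₂₃²), R₃₃) = 1.762067; α = atan2(R₂₃, R₁₃) mod 2π = 1.610369; γ = atan2(R₃₂, −R₃₁) mod 2π = 4.910747
Split into d^3_{0,2}(β=1.7621) × two z-phases.
Half-angle: c=0.636354, s=0.771397. N=√(6·6·120·1)=65.726707
The bounds max(0,m−m')=2 and min(l+m,l−m')=3 give 2 terms
  k=2: (−1)^0·65.7267/(12)·0.6364^4·0.7714^2 = +0.534457
  k=3: (−1)^1·65.7267/(12)·0.6364^2·0.7714^4 = -0.785362
d^3_{0,2}(1.7621) = +0.534457 -0.785362 = -0.250906
|D^3_{0,2}|² = |d^3_{0,2}(β)|² = (-0.250906)² = 0.062954 (the z-rotation phases have unit modulus)

P=0.0630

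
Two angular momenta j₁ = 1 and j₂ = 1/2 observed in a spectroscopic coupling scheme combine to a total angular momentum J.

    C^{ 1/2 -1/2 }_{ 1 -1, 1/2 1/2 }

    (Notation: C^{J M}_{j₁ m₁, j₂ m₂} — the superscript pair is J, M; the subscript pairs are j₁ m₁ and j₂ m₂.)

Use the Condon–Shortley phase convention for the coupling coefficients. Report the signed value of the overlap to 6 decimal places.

√[2·1!1!0!/3! · 0!2!1!0!0!1!] = √(2/3)
  +(−1)^1/∏(1,0,1,0,0,0)! = -1  (running -1)
⟨..|..⟩ = √(2/3)·(-1) = -0.816497

−√(2/3) ≈ -0.816497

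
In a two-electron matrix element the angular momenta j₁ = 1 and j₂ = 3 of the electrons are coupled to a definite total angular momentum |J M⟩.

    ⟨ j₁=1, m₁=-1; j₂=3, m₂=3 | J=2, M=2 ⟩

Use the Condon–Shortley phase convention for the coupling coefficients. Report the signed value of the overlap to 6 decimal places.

√[5·2!0!4!/7! · 0!2!6!0!4!0!] = √(11520/7)
  +(−1)^2/∏(2,0,0,4,0,0)! = 1/48  (running 1/48)
⟨..|..⟩ = √(11520/7)·(1/48) = +0.845154

+0.845154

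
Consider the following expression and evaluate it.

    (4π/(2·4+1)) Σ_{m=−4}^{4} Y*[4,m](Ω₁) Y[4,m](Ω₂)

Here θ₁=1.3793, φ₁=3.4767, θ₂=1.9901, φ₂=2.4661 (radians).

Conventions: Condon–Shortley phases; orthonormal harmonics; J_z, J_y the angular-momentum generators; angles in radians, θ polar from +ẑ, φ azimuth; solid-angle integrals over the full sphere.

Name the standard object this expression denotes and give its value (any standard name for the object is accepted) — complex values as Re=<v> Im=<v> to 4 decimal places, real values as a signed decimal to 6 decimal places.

Legendre polynomial (addition theorem), -0.111052

This sum is the spherical-harmonic addition theorem: it equals the Legendre polynomial P_l(cos γ) of the angle γ between the two directions.
Term-by-term m-sum for l=4 (normalisation 4π/9 = 1.396263):
  m=-4: Y*=+0.093857+0.400193i  Y=-0.278705+0.131080i  product -0.078616-0.099233i
  m=-3: Y*=-0.120774-0.190314i  Y=-0.170879+0.348674i  product +0.086995-0.009590i
  m=-2: Y*=-0.188596-0.149482i  Y=+0.009752+0.043647i  product +0.004685-0.009689i
  m=-1: Y*=+0.229269+0.079841i  Y=-0.252576-0.202372i  product -0.041750-0.066563i
  m=+0: Y*=+0.207253-0.000000i  Y=-0.106944+0.000000i  product -0.022164+0.000000i
  m=+1: Y*=-0.229269+0.079841i  Y=+0.252576-0.202372i  product -0.041750+0.066563i
  m=+2: Y*=-0.188596+0.149482i  Y=+0.009752-0.043647i  product +0.004685+0.009689i
  m=+3: Y*=+0.120774-0.190314i  Y=+0.170879+0.348674i  product +0.086995+0.009590i
  m=+4: Y*=+0.093857-0.400193i  Y=-0.278705-0.131080i  product -0.078616+0.099233i
Σ over m = -0.079535+0.000000i; ×(4π/9) → -0.111052+0.000000i. Real part: -0.111052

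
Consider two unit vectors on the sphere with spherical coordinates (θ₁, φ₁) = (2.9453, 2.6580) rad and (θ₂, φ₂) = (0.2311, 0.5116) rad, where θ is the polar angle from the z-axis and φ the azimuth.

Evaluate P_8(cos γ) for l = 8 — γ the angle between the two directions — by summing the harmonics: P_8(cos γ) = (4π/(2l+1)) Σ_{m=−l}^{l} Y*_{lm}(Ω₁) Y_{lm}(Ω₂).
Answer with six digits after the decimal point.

0.373574

Term-by-term m-sum for l=8 (normalisation 4π/17 = 0.739198):
  m=-8: (-0.000001+0.000001i) × (-0.000002+0.000003i) = -0.000000-0.000000i  (running Σ = -0.000000-0.000000i)
  m=-7: (-0.000021+0.000005i) × (-0.000060+0.000028i) = +0.000000-0.000000i  (running Σ = +0.000000-0.000000i)
  m=-6: (-0.000270-0.000066i) × (-0.000716-0.000052i) = +0.000000+0.000000i  (running Σ = +0.000000+0.000000i)
  m=-5: (-0.001928-0.001703i) × (-0.004669-0.003083i) = +0.000004+0.000014i  (running Σ = +0.000004+0.000014i)
  m=-4: (-0.006290-0.016533i) × (-0.014803-0.028742i) = -0.000382+0.000426i  (running Σ = -0.000378+0.000440i)
  m=-3: (+0.010713-0.088834i) × (+0.004920-0.136608i) = -0.012083-0.001901i  (running Σ = -0.012461-0.001461i)
  m=-2: (+0.179059-0.259713i) × (+0.207330-0.339995i) = -0.051177-0.114725i  (running Σ = -0.063637-0.116186i)
  m=-1: (+0.594545-0.312246i) × (+0.589777-0.331137i) = +0.247252-0.381031i  (running Σ = +0.183615-0.497218i)
  m=0: (+0.484950-0.000000i) × (+0.284870+0.000000i) = +0.138148+0.000000i  (running Σ = +0.321763-0.497218i)
  m=1: (-0.594545-0.312246i) × (-0.589777-0.331137i) = +0.247252+0.381031i  (running Σ = +0.569015-0.116186i)
  m=2: (+0.179059+0.259713i) × (+0.207330+0.339995i) = -0.051177+0.114725i  (running Σ = +0.517838-0.001461i)
  m=3: (-0.010713-0.088834i) × (-0.004920-0.136608i) = -0.012083+0.001901i  (running Σ = +0.505756+0.000440i)
  m=4: (-0.006290+0.016533i) × (-0.014803+0.028742i) = -0.000382-0.000426i  (running Σ = +0.505374+0.000014i)
  m=5: (+0.001928-0.001703i) × (+0.004669-0.003083i) = +0.000004-0.000014i  (running Σ = +0.505377+0.000000i)
  m=6: (-0.000270+0.000066i) × (-0.000716+0.000052i) = +0.000000-0.000000i  (running Σ = +0.505377-0.000000i)
  m=7: (+0.000021+0.000005i) × (+0.000060+0.000028i) = +0.000000+0.000000i  (running Σ = +0.505377-0.000000i)
  m=8: (-0.000001-0.000001i) × (-0.000002-0.000003i) = -0.000000+0.000000i  (running Σ = +0.505377-0.000000i)
Σ over m = +0.505377-0.000000i; ×(4π/17) → +0.373574-0.000000i. Real part: 0.373574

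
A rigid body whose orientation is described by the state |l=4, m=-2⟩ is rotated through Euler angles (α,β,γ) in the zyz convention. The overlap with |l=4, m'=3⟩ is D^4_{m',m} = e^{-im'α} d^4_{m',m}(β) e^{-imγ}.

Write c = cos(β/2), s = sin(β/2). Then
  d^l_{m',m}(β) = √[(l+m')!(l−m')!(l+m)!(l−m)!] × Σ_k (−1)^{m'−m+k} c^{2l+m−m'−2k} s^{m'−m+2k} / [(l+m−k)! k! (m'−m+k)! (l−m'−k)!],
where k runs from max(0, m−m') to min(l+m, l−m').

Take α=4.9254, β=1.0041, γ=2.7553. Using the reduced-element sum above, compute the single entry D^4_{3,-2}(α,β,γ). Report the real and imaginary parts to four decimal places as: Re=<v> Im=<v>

Re=0.1733 Im=0.0278

First d^4_{3,-2}(β=1.0041), then the phase factors e^{-i(3)α} and e^{-i(-2)γ}:
Half-angle: c=0.876598, s=0.481224. N=√(5040·1·2·720)=2693.993318
k∈{0,1} keeps every argument non-negative
  k=0: (−1)^5·2693.9933/(240)·0.8766^3·0.4812^5 = -0.195129
  k=1: (−1)^6·2693.9933/(720)·0.8766^1·0.4812^7 = +0.019602
d^4_{3,-2}(1.0041) = -0.195129 +0.019602 = -0.175527
D = (-0.596420-0.802673i)·(-0.175527)·(+0.716109-0.697989i) = +0.173308+0.027822i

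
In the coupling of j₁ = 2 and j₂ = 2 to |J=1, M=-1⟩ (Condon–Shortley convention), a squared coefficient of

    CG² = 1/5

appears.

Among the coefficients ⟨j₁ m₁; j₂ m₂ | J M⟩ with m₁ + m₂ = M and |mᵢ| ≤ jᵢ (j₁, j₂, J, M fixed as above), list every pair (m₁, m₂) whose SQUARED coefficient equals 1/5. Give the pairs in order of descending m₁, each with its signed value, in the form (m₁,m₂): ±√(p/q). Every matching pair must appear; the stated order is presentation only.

(1,-2): +√(1/5); (-2,1): −√(1/5)

Admissible pairs with m₁+m₂ = M = -1: (-2,1), (-1,0), (0,-1), (1,-2)
  (m₁,m₂)=(1,-2): CG² = 1/5, CG = +√(1/5)   ← matches the target
  (m₁,m₂)=(0,-1): CG² = 3/10, CG = −√(3/10)
  (m₁,m₂)=(-1,0): CG² = 3/10, CG = +√(3/10)
  (m₁,m₂)=(-2,1): CG² = 1/5, CG = −√(1/5)   ← matches the target
Pairs with CG² = 1/5: (1,-2): +√(1/5); (-2,1): −√(1/5)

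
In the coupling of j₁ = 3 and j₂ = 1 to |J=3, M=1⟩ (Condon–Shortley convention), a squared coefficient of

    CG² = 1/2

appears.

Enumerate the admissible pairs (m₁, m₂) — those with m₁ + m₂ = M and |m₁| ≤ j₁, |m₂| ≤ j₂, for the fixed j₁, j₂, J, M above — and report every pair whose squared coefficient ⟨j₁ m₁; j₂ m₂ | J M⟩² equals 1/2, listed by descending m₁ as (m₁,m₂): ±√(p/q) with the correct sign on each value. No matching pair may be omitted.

Admissible pairs with m₁+m₂ = M = 1: (0,1), (1,0), (2,-1)
  (m₁,m₂)=(2,-1): CG² = 5/12, CG = +√(5/12)
  (m₁,m₂)=(1,0): CG² = 1/12, CG = +√(1/12)
  (m₁,m₂)=(0,1): CG² = 1/2, CG = −√(1/2)   ← matches the target
Pairs with CG² = 1/2: (0,1): −√(1/2)

(0,1): −√(1/2)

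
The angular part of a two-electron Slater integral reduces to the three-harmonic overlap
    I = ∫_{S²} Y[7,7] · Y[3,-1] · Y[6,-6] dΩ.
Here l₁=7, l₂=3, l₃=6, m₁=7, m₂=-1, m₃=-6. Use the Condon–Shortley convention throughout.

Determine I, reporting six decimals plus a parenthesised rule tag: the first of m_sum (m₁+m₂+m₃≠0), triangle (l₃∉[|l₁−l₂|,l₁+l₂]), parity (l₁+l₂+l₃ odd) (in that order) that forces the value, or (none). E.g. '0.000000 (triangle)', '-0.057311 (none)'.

0.220392 (none)

Checks pass: Σm=0; 16 even; l₃=6∈[4,10].
(2·7+1)(2·3+1)(2·6+1) = 1365
Δ: 4! 10! 2! / 17! → 1/2042040
sum: t=1:−1/207360 t=2:+1/57600 t=3:−1/207360 = 1/129600
3j²(7 3 6; 0 0 0) = Δ·Π!·Σ² = 168/12155  (sign +1)
sum: t=0:+1/174182400 = 1/174182400
3j²(7 3 6; 7 -1 -6) = Δ·Π!·Σ² = 11/340  (sign +1)
combine: 4πI² = 1365·168/12155·11/340 = 882/1445
take √, sign +1: I = 0.22039180
No selection rule forces the value: the integral is nonzero (none).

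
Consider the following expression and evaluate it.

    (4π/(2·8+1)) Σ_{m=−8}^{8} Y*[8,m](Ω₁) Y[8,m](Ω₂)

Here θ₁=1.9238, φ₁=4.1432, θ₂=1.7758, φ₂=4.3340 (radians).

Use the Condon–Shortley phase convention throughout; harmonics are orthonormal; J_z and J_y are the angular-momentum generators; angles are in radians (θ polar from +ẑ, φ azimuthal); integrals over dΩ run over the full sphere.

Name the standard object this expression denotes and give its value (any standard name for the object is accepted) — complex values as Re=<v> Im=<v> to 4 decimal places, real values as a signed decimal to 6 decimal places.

This sum is the spherical-harmonic addition theorem: it equals the Legendre polynomial P_l(cos γ) of the angle γ between the two directions.
Expand P_8 via completeness: Σ_{m} conj(Y_{8,m}) at Ω₁ times Y_{8,m} at Ω₂ —
  m=-8: Y*=(-0.049009, 0.305873)  Y=(-0.432307, 0.049708)  product (0.005983, -0.134667)
  m=-7: Y*=(0.340781, 0.303786)  Y=(-0.171244, -0.318842)  product (0.038503, -0.160677)
  m=-6: Y*=(0.196129, -0.055029)  Y=(-0.080770, 0.095984)  product (-0.010560, 0.023270)
  m=-5: Y*=(-0.071928, 0.236158)  Y=(-0.336066, -0.111797)  product (0.050574, -0.071323)
  m=-4: Y*=(0.200600, 0.235300)  Y=(0.000607, 0.010601)  product (-0.002373, 0.002270)
  m=-3: Y*=(-0.111117, 0.015293)  Y=(-0.300991, 0.140097)  product (0.031303, -0.020170)
  m=-2: Y*=(-0.136337, 0.295389)  Y=(-0.029706, -0.028052)  product (0.012336, -0.004950)
  m=-1: Y*=(-0.027813, -0.043470)  Y=(-0.117592, 0.295794)  product (0.016129, -0.003115)
  m=+0: Y*=(-0.325266, -0.000000)  Y=(-0.055887, 0.000000)  product (0.018178, 0.000000)
  m=+1: Y*=(0.027813, -0.043470)  Y=(0.117592, 0.295794)  product (0.016129, 0.003115)
  m=+2: Y*=(-0.136337, -0.295389)  Y=(-0.029706, 0.028052)  product (0.012336, 0.004950)
  m=+3: Y*=(0.111117, 0.015293)  Y=(0.300991, 0.140097)  product (0.031303, 0.020170)
  m=+4: Y*=(0.200600, -0.235300)  Y=(0.000607, -0.010601)  product (-0.002373, -0.002270)
  m=+5: Y*=(0.071928, 0.236158)  Y=(0.336066, -0.111797)  product (0.050574, 0.071323)
  m=+6: Y*=(0.196129, 0.055029)  Y=(-0.080770, -0.095984)  product (-0.010560, -0.023270)
  m=+7: Y*=(-0.340781, 0.303786)  Y=(0.171244, -0.318842)  product (0.038503, 0.160677)
  m=+8: Y*=(-0.049009, -0.305873)  Y=(-0.432307, -0.049708)  product (0.005983, 0.134667)
Σ over m = (0.301970, 0.000000); ×(4π/17) → (0.223215, 0.000000). Real part: 0.223215

Legendre polynomial (addition theorem), +0.223215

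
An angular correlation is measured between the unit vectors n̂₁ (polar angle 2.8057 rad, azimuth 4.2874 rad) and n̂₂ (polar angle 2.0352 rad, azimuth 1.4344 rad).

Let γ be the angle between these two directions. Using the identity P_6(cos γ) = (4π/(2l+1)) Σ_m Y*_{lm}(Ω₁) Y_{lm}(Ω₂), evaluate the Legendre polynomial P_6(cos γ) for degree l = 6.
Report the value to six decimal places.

-0.190768

Term-by-term m-sum for l=6 (normalisation 4π/13 = 0.966644):
  term(m=-6) = (-0.000024, -0.000151)   from Y*(Ω₁)=(0.000514, 0.000346), Y(Ω₂)=(-0.168650, -0.180158)
  term(m=-5) = (-0.000336, 0.002611)   from Y*(Ω₁)=(0.005227, -0.003235), Y(Ω₂)=(-0.269934, 0.332454)
  term(m=-4) = (0.004126, -0.009329)   from Y*(Ω₁)=(-0.004776, -0.036771), Y(Ω₂)=(0.235172, 0.142760)
  term(m=-3) = (0.016067, -0.018882)   from Y*(Ω₁)=(-0.143355, -0.043691), Y(Ω₂)=(-0.065819, 0.151773)
  term(m=-2) = (-0.110677, 0.072068)   from Y*(Ω₁)=(-0.260972, 0.297059), Y(Ω₂)=(0.321662, 0.089990)
  term(m=-1) = (-0.028135, 0.008353)   from Y*(Ω₁)=(0.236723, 0.523064), Y(Ω₂)=(-0.006951, 0.050642)
  term(m=+0) = (0.040607, 0.000000)   from Y*(Ω₁)=(0.121627, -0.000000), Y(Ω₂)=(0.333866, 0.000000)
  term(m=+1) = (-0.028135, -0.008353)   from Y*(Ω₁)=(-0.236723, 0.523064), Y(Ω₂)=(0.006951, 0.050642)
  term(m=+2) = (-0.110677, -0.072068)   from Y*(Ω₁)=(-0.260972, -0.297059), Y(Ω₂)=(0.321662, -0.089990)
  term(m=+3) = (0.016067, 0.018882)   from Y*(Ω₁)=(0.143355, -0.043691), Y(Ω₂)=(0.065819, 0.151773)
  term(m=+4) = (0.004126, 0.009329)   from Y*(Ω₁)=(-0.004776, 0.036771), Y(Ω₂)=(0.235172, -0.142760)
  term(m=+5) = (-0.000336, -0.002611)   from Y*(Ω₁)=(-0.005227, -0.003235), Y(Ω₂)=(0.269934, 0.332454)
  term(m=+6) = (-0.000024, 0.000151)   from Y*(Ω₁)=(0.000514, -0.000346), Y(Ω₂)=(-0.168650, 0.180158)
Σ over m = (-0.197351, 0.000000); ×(4π/13) → (-0.190768, 0.000000). Real part: -0.190768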